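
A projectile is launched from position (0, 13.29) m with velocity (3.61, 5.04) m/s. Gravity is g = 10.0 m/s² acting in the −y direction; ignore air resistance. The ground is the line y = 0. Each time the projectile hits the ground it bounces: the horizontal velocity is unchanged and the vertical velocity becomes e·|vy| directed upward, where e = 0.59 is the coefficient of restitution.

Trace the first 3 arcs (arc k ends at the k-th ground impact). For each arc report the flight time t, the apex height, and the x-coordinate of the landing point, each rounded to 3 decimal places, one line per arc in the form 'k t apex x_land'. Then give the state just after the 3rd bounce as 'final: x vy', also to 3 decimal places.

Arc 1: start y=13.290, vy=5.040 → t=2.210, apex=14.560, x_land=7.980, impact vy=-17.065
  bounce: vy ← 0.59·17.065 = 10.068
Arc 2: start y=0.000, vy=10.068 → t=2.014, apex=5.068, x_land=15.249, impact vy=-10.068
  bounce: vy ← 0.59·10.068 = 5.940
Arc 3: start y=0.000, vy=5.940 → t=1.188, apex=1.764, x_land=19.538, impact vy=-5.940
  bounce: vy ← 0.59·5.940 = 3.505

1 2.210 14.560 7.980
2 2.014 5.068 15.249
3 1.188 1.764 19.538
final: 19.538 3.505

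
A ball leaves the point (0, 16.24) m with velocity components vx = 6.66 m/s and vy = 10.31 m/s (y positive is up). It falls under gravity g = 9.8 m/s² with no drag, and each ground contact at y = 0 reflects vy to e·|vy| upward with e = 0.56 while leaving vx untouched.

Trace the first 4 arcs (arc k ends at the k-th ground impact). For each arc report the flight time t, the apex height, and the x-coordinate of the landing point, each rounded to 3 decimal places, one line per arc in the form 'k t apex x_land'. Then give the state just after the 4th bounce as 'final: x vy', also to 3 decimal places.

Arc 1: start y=16.240, vy=10.310 → t=3.155, apex=21.663, x_land=21.010, impact vy=-20.606
  bounce: vy ← 0.56·20.606 = 11.539
Arc 2: start y=0.000, vy=11.539 → t=2.355, apex=6.794, x_land=36.694, impact vy=-11.539
  bounce: vy ← 0.56·11.539 = 6.462
Arc 3: start y=0.000, vy=6.462 → t=1.319, apex=2.130, x_land=45.477, impact vy=-6.462
  bounce: vy ← 0.56·6.462 = 3.619
Arc 4: start y=0.000, vy=3.619 → t=0.739, apex=0.668, x_land=50.396, impact vy=-3.619
  bounce: vy ← 0.56·3.619 = 2.026

1 3.155 21.663 21.010
2 2.355 6.794 36.694
3 1.319 2.130 45.477
4 0.739 0.668 50.396
final: 50.396 2.026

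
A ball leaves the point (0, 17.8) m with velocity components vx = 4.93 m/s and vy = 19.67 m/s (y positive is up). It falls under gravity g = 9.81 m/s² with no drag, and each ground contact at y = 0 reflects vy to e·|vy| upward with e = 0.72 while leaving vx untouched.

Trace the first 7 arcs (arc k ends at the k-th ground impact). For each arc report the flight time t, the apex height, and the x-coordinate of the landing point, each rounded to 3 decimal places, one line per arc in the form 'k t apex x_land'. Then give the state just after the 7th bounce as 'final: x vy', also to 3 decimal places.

1 4.771 37.520 23.520
2 3.983 19.450 43.155
3 2.868 10.083 57.292
4 2.065 5.227 67.470
5 1.487 2.710 74.799
6 1.070 1.405 80.076
7 0.771 0.728 83.875
final: 83.875 2.722

Arc 1: start y=17.800, vy=19.670 → t=4.771, apex=37.520, x_land=23.520, impact vy=-27.132
  bounce: vy ← 0.72·27.132 = 19.535
Arc 2: start y=0.000, vy=19.535 → t=3.983, apex=19.450, x_land=43.155, impact vy=-19.535
  bounce: vy ← 0.72·19.535 = 14.065
Arc 3: start y=0.000, vy=14.065 → t=2.868, apex=10.083, x_land=57.292, impact vy=-14.065
  bounce: vy ← 0.72·14.065 = 10.127
Arc 4: start y=0.000, vy=10.127 → t=2.065, apex=5.227, x_land=67.470, impact vy=-10.127
  bounce: vy ← 0.72·10.127 = 7.291
Arc 5: start y=0.000, vy=7.291 → t=1.487, apex=2.710, x_land=74.799, impact vy=-7.291
  bounce: vy ← 0.72·7.291 = 5.250
Arc 6: start y=0.000, vy=5.250 → t=1.070, apex=1.405, x_land=80.076, impact vy=-5.250
  bounce: vy ← 0.72·5.250 = 3.780
Arc 7: start y=0.000, vy=3.780 → t=0.771, apex=0.728, x_land=83.875, impact vy=-3.780
  bounce: vy ← 0.72·3.780 = 2.722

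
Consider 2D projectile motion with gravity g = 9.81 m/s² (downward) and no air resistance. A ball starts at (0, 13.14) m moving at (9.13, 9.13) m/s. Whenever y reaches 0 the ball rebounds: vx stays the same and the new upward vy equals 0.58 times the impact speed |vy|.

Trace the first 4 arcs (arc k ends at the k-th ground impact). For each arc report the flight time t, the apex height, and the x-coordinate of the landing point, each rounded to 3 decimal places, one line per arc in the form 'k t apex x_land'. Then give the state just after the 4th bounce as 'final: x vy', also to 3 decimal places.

1 2.814 17.389 25.687
2 2.184 5.850 45.628
3 1.267 1.968 57.194
4 0.735 0.662 63.902
final: 63.902 2.090

Arc 1: start y=13.140, vy=9.130 → t=2.814, apex=17.389, x_land=25.687, impact vy=-18.471
  bounce: vy ← 0.58·18.471 = 10.713
Arc 2: start y=0.000, vy=10.713 → t=2.184, apex=5.850, x_land=45.628, impact vy=-10.713
  bounce: vy ← 0.58·10.713 = 6.214
Arc 3: start y=0.000, vy=6.214 → t=1.267, apex=1.968, x_land=57.194, impact vy=-6.214
  bounce: vy ← 0.58·6.214 = 3.604
Arc 4: start y=0.000, vy=3.604 → t=0.735, apex=0.662, x_land=63.902, impact vy=-3.604
  bounce: vy ← 0.58·3.604 = 2.090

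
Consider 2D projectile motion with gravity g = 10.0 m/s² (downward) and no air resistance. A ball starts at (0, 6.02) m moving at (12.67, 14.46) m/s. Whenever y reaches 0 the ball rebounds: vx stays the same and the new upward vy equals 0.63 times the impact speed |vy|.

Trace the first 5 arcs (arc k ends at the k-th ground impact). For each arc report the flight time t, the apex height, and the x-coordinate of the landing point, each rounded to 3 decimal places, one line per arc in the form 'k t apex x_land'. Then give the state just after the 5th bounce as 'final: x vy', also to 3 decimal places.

Arc 1: start y=6.020, vy=14.460 → t=3.261, apex=16.475, x_land=41.319, impact vy=-18.152
  bounce: vy ← 0.63·18.152 = 11.436
Arc 2: start y=0.000, vy=11.436 → t=2.287, apex=6.539, x_land=70.297, impact vy=-11.436
  bounce: vy ← 0.63·11.436 = 7.204
Arc 3: start y=0.000, vy=7.204 → t=1.441, apex=2.595, x_land=88.554, impact vy=-7.204
  bounce: vy ← 0.63·7.204 = 4.539
Arc 4: start y=0.000, vy=4.539 → t=0.908, apex=1.030, x_land=100.055, impact vy=-4.539
  bounce: vy ← 0.63·4.539 = 2.859
Arc 5: start y=0.000, vy=2.859 → t=0.572, apex=0.409, x_land=107.301, impact vy=-2.859
  bounce: vy ← 0.63·2.859 = 1.801

1 3.261 16.475 41.319
2 2.287 6.539 70.297
3 1.441 2.595 88.554
4 0.908 1.030 100.055
5 0.572 0.409 107.301
final: 107.301 1.801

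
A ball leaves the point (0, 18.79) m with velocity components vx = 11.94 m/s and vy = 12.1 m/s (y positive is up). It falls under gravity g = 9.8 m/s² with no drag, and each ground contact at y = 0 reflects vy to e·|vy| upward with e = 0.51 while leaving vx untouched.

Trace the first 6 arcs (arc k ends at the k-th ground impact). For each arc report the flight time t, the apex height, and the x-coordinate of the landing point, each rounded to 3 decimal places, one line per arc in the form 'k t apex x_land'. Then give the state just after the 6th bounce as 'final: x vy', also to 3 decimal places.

1 3.550 26.260 42.383
2 2.361 6.830 70.577
3 1.204 1.777 84.956
4 0.614 0.462 92.289
5 0.313 0.120 96.029
6 0.160 0.031 97.936
final: 97.936 0.399

Arc 1: start y=18.790, vy=12.100 → t=3.550, apex=26.260, x_land=42.383, impact vy=-22.687
  bounce: vy ← 0.51·22.687 = 11.570
Arc 2: start y=0.000, vy=11.570 → t=2.361, apex=6.830, x_land=70.577, impact vy=-11.570
  bounce: vy ← 0.51·11.570 = 5.901
Arc 3: start y=0.000, vy=5.901 → t=1.204, apex=1.777, x_land=84.956, impact vy=-5.901
  bounce: vy ← 0.51·5.901 = 3.009
Arc 4: start y=0.000, vy=3.009 → t=0.614, apex=0.462, x_land=92.289, impact vy=-3.009
  bounce: vy ← 0.51·3.009 = 1.535
Arc 5: start y=0.000, vy=1.535 → t=0.313, apex=0.120, x_land=96.029, impact vy=-1.535
  bounce: vy ← 0.51·1.535 = 0.783
Arc 6: start y=0.000, vy=0.783 → t=0.160, apex=0.031, x_land=97.936, impact vy=-0.783
  bounce: vy ← 0.51·0.783 = 0.399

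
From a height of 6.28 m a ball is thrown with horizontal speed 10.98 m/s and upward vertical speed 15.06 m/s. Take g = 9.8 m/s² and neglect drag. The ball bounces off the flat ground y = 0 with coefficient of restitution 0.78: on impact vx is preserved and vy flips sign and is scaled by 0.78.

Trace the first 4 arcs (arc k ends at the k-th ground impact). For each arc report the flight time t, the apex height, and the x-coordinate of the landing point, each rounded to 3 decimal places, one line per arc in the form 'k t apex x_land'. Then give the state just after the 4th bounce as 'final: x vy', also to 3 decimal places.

1 3.445 17.852 37.831
2 2.978 10.861 70.525
3 2.323 6.608 96.026
4 1.812 4.020 115.917
final: 115.917 6.924

Arc 1: start y=6.280, vy=15.060 → t=3.445, apex=17.852, x_land=37.831, impact vy=-18.705
  bounce: vy ← 0.78·18.705 = 14.590
Arc 2: start y=0.000, vy=14.590 → t=2.978, apex=10.861, x_land=70.525, impact vy=-14.590
  bounce: vy ← 0.78·14.590 = 11.380
Arc 3: start y=0.000, vy=11.380 → t=2.323, apex=6.608, x_land=96.026, impact vy=-11.380
  bounce: vy ← 0.78·11.380 = 8.877
Arc 4: start y=0.000, vy=8.877 → t=1.812, apex=4.020, x_land=115.917, impact vy=-8.877
  bounce: vy ← 0.78·8.877 = 6.924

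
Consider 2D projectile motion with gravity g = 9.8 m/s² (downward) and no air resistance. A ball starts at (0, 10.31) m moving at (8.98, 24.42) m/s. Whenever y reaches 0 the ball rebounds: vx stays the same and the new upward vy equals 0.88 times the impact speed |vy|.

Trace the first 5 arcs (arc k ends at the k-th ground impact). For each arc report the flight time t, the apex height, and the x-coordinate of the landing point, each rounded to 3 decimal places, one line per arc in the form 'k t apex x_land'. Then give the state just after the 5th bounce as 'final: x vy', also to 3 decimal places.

1 5.375 40.735 48.269
2 5.075 31.545 93.838
3 4.466 24.429 133.940
4 3.930 18.918 169.229
5 3.458 14.650 200.283
final: 200.283 14.912

Arc 1: start y=10.310, vy=24.420 → t=5.375, apex=40.735, x_land=48.269, impact vy=-28.256
  bounce: vy ← 0.88·28.256 = 24.865
Arc 2: start y=0.000, vy=24.865 → t=5.075, apex=31.545, x_land=93.838, impact vy=-24.865
  bounce: vy ← 0.88·24.865 = 21.882
Arc 3: start y=0.000, vy=21.882 → t=4.466, apex=24.429, x_land=133.940, impact vy=-21.882
  bounce: vy ← 0.88·21.882 = 19.256
Arc 4: start y=0.000, vy=19.256 → t=3.930, apex=18.918, x_land=169.229, impact vy=-19.256
  bounce: vy ← 0.88·19.256 = 16.945
Arc 5: start y=0.000, vy=16.945 → t=3.458, apex=14.650, x_land=200.283, impact vy=-16.945
  bounce: vy ← 0.88·16.945 = 14.912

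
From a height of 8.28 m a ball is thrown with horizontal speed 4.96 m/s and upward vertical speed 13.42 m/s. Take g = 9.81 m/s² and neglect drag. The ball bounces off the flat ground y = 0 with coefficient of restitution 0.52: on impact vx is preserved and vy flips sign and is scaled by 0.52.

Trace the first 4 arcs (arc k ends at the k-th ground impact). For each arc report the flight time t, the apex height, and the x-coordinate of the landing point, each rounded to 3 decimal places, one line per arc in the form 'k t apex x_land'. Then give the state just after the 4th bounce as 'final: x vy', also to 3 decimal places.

1 3.255 17.459 16.143
2 1.962 4.721 25.875
3 1.020 1.277 30.936
4 0.531 0.345 33.567
final: 33.567 1.353

Arc 1: start y=8.280, vy=13.420 → t=3.255, apex=17.459, x_land=16.143, impact vy=-18.508
  bounce: vy ← 0.52·18.508 = 9.624
Arc 2: start y=0.000, vy=9.624 → t=1.962, apex=4.721, x_land=25.875, impact vy=-9.624
  bounce: vy ← 0.52·9.624 = 5.005
Arc 3: start y=0.000, vy=5.005 → t=1.020, apex=1.277, x_land=30.936, impact vy=-5.005
  bounce: vy ← 0.52·5.005 = 2.602
Arc 4: start y=0.000, vy=2.602 → t=0.531, apex=0.345, x_land=33.567, impact vy=-2.602
  bounce: vy ← 0.52·2.602 = 1.353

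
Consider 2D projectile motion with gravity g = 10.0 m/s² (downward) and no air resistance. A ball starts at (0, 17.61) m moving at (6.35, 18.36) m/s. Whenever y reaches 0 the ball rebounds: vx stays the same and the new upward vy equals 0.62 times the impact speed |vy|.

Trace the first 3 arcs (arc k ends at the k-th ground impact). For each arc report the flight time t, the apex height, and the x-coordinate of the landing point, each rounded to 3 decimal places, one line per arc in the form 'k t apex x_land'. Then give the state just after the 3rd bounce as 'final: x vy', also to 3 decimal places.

Arc 1: start y=17.610, vy=18.360 → t=4.461, apex=34.464, x_land=28.330, impact vy=-26.254
  bounce: vy ← 0.62·26.254 = 16.278
Arc 2: start y=0.000, vy=16.278 → t=3.256, apex=13.248, x_land=49.003, impact vy=-16.278
  bounce: vy ← 0.62·16.278 = 10.092
Arc 3: start y=0.000, vy=10.092 → t=2.018, apex=5.093, x_land=61.820, impact vy=-10.092
  bounce: vy ← 0.62·10.092 = 6.257

1 4.461 34.464 28.330
2 3.256 13.248 49.003
3 2.018 5.093 61.820
final: 61.820 6.257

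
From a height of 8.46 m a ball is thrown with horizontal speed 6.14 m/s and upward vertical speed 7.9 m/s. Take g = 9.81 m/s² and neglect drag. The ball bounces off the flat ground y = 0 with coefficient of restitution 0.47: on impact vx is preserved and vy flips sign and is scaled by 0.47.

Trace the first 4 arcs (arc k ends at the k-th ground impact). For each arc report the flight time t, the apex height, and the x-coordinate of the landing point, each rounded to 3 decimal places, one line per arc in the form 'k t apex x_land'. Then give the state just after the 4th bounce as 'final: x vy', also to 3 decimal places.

1 2.346 11.641 14.403
2 1.448 2.571 23.295
3 0.681 0.568 27.474
4 0.320 0.125 29.438
final: 29.438 0.737

Arc 1: start y=8.460, vy=7.900 → t=2.346, apex=11.641, x_land=14.403, impact vy=-15.113
  bounce: vy ← 0.47·15.113 = 7.103
Arc 2: start y=0.000, vy=7.103 → t=1.448, apex=2.571, x_land=23.295, impact vy=-7.103
  bounce: vy ← 0.47·7.103 = 3.338
Arc 3: start y=0.000, vy=3.338 → t=0.681, apex=0.568, x_land=27.474, impact vy=-3.338
  bounce: vy ← 0.47·3.338 = 1.569
Arc 4: start y=0.000, vy=1.569 → t=0.320, apex=0.125, x_land=29.438, impact vy=-1.569
  bounce: vy ← 0.47·1.569 = 0.737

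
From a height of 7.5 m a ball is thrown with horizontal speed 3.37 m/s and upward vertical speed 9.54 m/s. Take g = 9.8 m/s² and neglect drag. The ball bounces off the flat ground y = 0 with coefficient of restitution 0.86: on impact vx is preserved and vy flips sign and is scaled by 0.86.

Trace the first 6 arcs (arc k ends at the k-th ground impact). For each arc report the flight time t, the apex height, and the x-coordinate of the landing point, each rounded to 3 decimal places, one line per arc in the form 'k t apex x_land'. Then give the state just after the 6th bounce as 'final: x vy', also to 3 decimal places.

Arc 1: start y=7.500, vy=9.540 → t=2.548, apex=12.143, x_land=8.586, impact vy=-15.428
  bounce: vy ← 0.86·15.428 = 13.268
Arc 2: start y=0.000, vy=13.268 → t=2.708, apex=8.981, x_land=17.711, impact vy=-13.268
  bounce: vy ← 0.86·13.268 = 11.410
Arc 3: start y=0.000, vy=11.410 → t=2.329, apex=6.643, x_land=25.558, impact vy=-11.410
  bounce: vy ← 0.86·11.410 = 9.813
Arc 4: start y=0.000, vy=9.813 → t=2.003, apex=4.913, x_land=32.307, impact vy=-9.813
  bounce: vy ← 0.86·9.813 = 8.439
Arc 5: start y=0.000, vy=8.439 → t=1.722, apex=3.634, x_land=38.111, impact vy=-8.439
  bounce: vy ← 0.86·8.439 = 7.258
Arc 6: start y=0.000, vy=7.258 → t=1.481, apex=2.687, x_land=43.102, impact vy=-7.258
  bounce: vy ← 0.86·7.258 = 6.242

1 2.548 12.143 8.586
2 2.708 8.981 17.711
3 2.329 6.643 25.558
4 2.003 4.913 32.307
5 1.722 3.634 38.111
6 1.481 2.687 43.102
final: 43.102 6.242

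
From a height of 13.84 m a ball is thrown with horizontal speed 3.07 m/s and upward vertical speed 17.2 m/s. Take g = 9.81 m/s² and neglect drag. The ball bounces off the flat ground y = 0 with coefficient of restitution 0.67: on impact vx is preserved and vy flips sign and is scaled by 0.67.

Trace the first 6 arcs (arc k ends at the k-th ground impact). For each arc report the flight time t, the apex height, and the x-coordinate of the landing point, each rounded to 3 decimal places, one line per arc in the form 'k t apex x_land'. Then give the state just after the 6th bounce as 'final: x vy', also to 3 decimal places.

1 4.181 28.918 12.837
2 3.254 12.982 22.826
3 2.180 5.827 29.518
4 1.461 2.616 34.002
5 0.979 1.174 37.006
6 0.656 0.527 39.019
final: 39.019 2.155

Arc 1: start y=13.840, vy=17.200 → t=4.181, apex=28.918, x_land=12.837, impact vy=-23.820
  bounce: vy ← 0.67·23.820 = 15.959
Arc 2: start y=0.000, vy=15.959 → t=3.254, apex=12.982, x_land=22.826, impact vy=-15.959
  bounce: vy ← 0.67·15.959 = 10.693
Arc 3: start y=0.000, vy=10.693 → t=2.180, apex=5.827, x_land=29.518, impact vy=-10.693
  bounce: vy ← 0.67·10.693 = 7.164
Arc 4: start y=0.000, vy=7.164 → t=1.461, apex=2.616, x_land=34.002, impact vy=-7.164
  bounce: vy ← 0.67·7.164 = 4.800
Arc 5: start y=0.000, vy=4.800 → t=0.979, apex=1.174, x_land=37.006, impact vy=-4.800
  bounce: vy ← 0.67·4.800 = 3.216
Arc 6: start y=0.000, vy=3.216 → t=0.656, apex=0.527, x_land=39.019, impact vy=-3.216
  bounce: vy ← 0.67·3.216 = 2.155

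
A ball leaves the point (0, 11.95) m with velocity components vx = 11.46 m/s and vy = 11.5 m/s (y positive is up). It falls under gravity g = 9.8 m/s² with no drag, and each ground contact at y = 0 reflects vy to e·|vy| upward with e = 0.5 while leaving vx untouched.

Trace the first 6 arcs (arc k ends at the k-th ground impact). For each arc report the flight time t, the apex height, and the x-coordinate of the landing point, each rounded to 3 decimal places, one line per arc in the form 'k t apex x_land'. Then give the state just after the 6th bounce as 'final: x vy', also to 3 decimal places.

1 3.127 18.697 35.834
2 1.953 4.674 58.220
3 0.977 1.169 69.413
4 0.488 0.292 75.010
5 0.244 0.073 77.808
6 0.122 0.018 79.207
final: 79.207 0.299

Arc 1: start y=11.950, vy=11.500 → t=3.127, apex=18.697, x_land=35.834, impact vy=-19.143
  bounce: vy ← 0.5·19.143 = 9.572
Arc 2: start y=0.000, vy=9.572 → t=1.953, apex=4.674, x_land=58.220, impact vy=-9.572
  bounce: vy ← 0.5·9.572 = 4.786
Arc 3: start y=0.000, vy=4.786 → t=0.977, apex=1.169, x_land=69.413, impact vy=-4.786
  bounce: vy ← 0.5·4.786 = 2.393
Arc 4: start y=0.000, vy=2.393 → t=0.488, apex=0.292, x_land=75.010, impact vy=-2.393
  bounce: vy ← 0.5·2.393 = 1.196
Arc 5: start y=0.000, vy=1.196 → t=0.244, apex=0.073, x_land=77.808, impact vy=-1.196
  bounce: vy ← 0.5·1.196 = 0.598
Arc 6: start y=0.000, vy=0.598 → t=0.122, apex=0.018, x_land=79.207, impact vy=-0.598
  bounce: vy ← 0.5·0.598 = 0.299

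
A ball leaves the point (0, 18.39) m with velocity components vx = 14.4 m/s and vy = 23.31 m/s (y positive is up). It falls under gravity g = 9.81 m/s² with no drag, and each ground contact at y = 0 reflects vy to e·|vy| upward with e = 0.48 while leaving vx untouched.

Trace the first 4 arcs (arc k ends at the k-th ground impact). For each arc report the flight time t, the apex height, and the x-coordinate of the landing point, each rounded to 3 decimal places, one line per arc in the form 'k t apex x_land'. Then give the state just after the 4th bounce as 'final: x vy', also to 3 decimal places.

1 5.441 46.084 78.355
2 2.943 10.618 120.728
3 1.412 2.446 141.067
4 0.678 0.564 150.830
final: 150.830 1.596

Arc 1: start y=18.390, vy=23.310 → t=5.441, apex=46.084, x_land=78.355, impact vy=-30.069
  bounce: vy ← 0.48·30.069 = 14.433
Arc 2: start y=0.000, vy=14.433 → t=2.943, apex=10.618, x_land=120.728, impact vy=-14.433
  bounce: vy ← 0.48·14.433 = 6.928
Arc 3: start y=0.000, vy=6.928 → t=1.412, apex=2.446, x_land=141.067, impact vy=-6.928
  bounce: vy ← 0.48·6.928 = 3.325
Arc 4: start y=0.000, vy=3.325 → t=0.678, apex=0.564, x_land=150.830, impact vy=-3.325
  bounce: vy ← 0.48·3.325 = 1.596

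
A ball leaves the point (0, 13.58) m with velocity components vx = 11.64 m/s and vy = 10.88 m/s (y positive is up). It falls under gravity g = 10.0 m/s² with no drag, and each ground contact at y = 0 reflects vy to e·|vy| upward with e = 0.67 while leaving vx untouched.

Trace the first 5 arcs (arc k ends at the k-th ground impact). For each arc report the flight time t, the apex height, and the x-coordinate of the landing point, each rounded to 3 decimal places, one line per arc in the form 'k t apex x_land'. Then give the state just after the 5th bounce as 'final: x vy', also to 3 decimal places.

1 3.063 19.499 35.651
2 2.646 8.753 66.453
3 1.773 3.929 87.090
4 1.188 1.764 100.917
5 0.796 0.792 110.181
final: 110.181 2.666

Arc 1: start y=13.580, vy=10.880 → t=3.063, apex=19.499, x_land=35.651, impact vy=-19.748
  bounce: vy ← 0.67·19.748 = 13.231
Arc 2: start y=0.000, vy=13.231 → t=2.646, apex=8.753, x_land=66.453, impact vy=-13.231
  bounce: vy ← 0.67·13.231 = 8.865
Arc 3: start y=0.000, vy=8.865 → t=1.773, apex=3.929, x_land=87.090, impact vy=-8.865
  bounce: vy ← 0.67·8.865 = 5.939
Arc 4: start y=0.000, vy=5.939 → t=1.188, apex=1.764, x_land=100.917, impact vy=-5.939
  bounce: vy ← 0.67·5.939 = 3.979
Arc 5: start y=0.000, vy=3.979 → t=0.796, apex=0.792, x_land=110.181, impact vy=-3.979
  bounce: vy ← 0.67·3.979 = 2.666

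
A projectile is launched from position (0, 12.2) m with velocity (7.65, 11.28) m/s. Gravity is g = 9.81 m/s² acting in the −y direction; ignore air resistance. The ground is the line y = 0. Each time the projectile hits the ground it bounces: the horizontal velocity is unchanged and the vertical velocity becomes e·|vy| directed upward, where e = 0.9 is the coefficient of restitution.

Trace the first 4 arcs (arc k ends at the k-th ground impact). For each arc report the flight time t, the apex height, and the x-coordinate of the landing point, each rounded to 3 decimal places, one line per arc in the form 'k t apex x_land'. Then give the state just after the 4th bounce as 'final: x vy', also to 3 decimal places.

Arc 1: start y=12.200, vy=11.280 → t=3.102, apex=18.685, x_land=23.727, impact vy=-19.147
  bounce: vy ← 0.9·19.147 = 17.232
Arc 2: start y=0.000, vy=17.232 → t=3.513, apex=15.135, x_land=50.603, impact vy=-17.232
  bounce: vy ← 0.9·17.232 = 15.509
Arc 3: start y=0.000, vy=15.509 → t=3.162, apex=12.259, x_land=74.792, impact vy=-15.509
  bounce: vy ← 0.9·15.509 = 13.958
Arc 4: start y=0.000, vy=13.958 → t=2.846, apex=9.930, x_land=96.561, impact vy=-13.958
  bounce: vy ← 0.9·13.958 = 12.562

1 3.102 18.685 23.727
2 3.513 15.135 50.603
3 3.162 12.259 74.792
4 2.846 9.930 96.561
final: 96.561 12.562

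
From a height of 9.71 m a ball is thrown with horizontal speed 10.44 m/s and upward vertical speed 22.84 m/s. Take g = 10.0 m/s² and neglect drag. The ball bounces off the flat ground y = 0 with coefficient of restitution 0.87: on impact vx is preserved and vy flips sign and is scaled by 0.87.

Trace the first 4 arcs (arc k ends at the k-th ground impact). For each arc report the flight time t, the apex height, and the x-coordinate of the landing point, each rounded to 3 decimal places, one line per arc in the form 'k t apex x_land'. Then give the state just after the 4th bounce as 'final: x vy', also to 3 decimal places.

1 4.960 35.793 51.778
2 4.655 27.092 100.381
3 4.050 20.506 142.666
4 3.524 15.521 179.454
final: 179.454 15.328

Arc 1: start y=9.710, vy=22.840 → t=4.960, apex=35.793, x_land=51.778, impact vy=-26.756
  bounce: vy ← 0.87·26.756 = 23.277
Arc 2: start y=0.000, vy=23.277 → t=4.655, apex=27.092, x_land=100.381, impact vy=-23.277
  bounce: vy ← 0.87·23.277 = 20.251
Arc 3: start y=0.000, vy=20.251 → t=4.050, apex=20.506, x_land=142.666, impact vy=-20.251
  bounce: vy ← 0.87·20.251 = 17.619
Arc 4: start y=0.000, vy=17.619 → t=3.524, apex=15.521, x_land=179.454, impact vy=-17.619
  bounce: vy ← 0.87·17.619 = 15.328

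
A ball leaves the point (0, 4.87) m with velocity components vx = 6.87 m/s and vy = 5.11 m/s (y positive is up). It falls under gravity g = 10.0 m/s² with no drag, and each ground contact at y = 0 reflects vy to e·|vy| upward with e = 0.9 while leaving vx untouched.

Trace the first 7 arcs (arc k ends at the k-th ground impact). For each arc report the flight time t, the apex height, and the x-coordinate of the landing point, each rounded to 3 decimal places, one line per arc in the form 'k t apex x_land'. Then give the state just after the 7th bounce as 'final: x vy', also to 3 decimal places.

1 1.622 6.176 11.146
2 2.000 5.002 24.889
3 1.800 4.052 37.257
4 1.620 3.282 48.389
5 1.458 2.658 58.408
6 1.312 2.153 67.425
7 1.181 1.744 75.540
final: 75.540 5.316

Arc 1: start y=4.870, vy=5.110 → t=1.622, apex=6.176, x_land=11.146, impact vy=-11.114
  bounce: vy ← 0.9·11.114 = 10.002
Arc 2: start y=0.000, vy=10.002 → t=2.000, apex=5.002, x_land=24.889, impact vy=-10.002
  bounce: vy ← 0.9·10.002 = 9.002
Arc 3: start y=0.000, vy=9.002 → t=1.800, apex=4.052, x_land=37.257, impact vy=-9.002
  bounce: vy ← 0.9·9.002 = 8.102
Arc 4: start y=0.000, vy=8.102 → t=1.620, apex=3.282, x_land=48.389, impact vy=-8.102
  bounce: vy ← 0.9·8.102 = 7.292
Arc 5: start y=0.000, vy=7.292 → t=1.458, apex=2.658, x_land=58.408, impact vy=-7.292
  bounce: vy ← 0.9·7.292 = 6.562
Arc 6: start y=0.000, vy=6.562 → t=1.312, apex=2.153, x_land=67.425, impact vy=-6.562
  bounce: vy ← 0.9·6.562 = 5.906
Arc 7: start y=0.000, vy=5.906 → t=1.181, apex=1.744, x_land=75.540, impact vy=-5.906
  bounce: vy ← 0.9·5.906 = 5.316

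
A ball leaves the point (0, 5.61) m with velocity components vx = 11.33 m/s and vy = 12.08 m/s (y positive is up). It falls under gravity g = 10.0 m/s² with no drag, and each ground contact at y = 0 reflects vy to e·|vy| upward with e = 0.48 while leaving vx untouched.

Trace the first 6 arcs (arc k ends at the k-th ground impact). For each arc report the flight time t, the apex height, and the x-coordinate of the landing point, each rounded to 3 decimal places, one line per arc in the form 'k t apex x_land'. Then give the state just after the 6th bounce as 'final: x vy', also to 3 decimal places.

1 2.815 12.906 31.890
2 1.542 2.974 49.365
3 0.740 0.685 57.753
4 0.355 0.158 61.779
5 0.171 0.036 63.712
6 0.082 0.008 64.639
final: 64.639 0.197

Arc 1: start y=5.610, vy=12.080 → t=2.815, apex=12.906, x_land=31.890, impact vy=-16.066
  bounce: vy ← 0.48·16.066 = 7.712
Arc 2: start y=0.000, vy=7.712 → t=1.542, apex=2.974, x_land=49.365, impact vy=-7.712
  bounce: vy ← 0.48·7.712 = 3.702
Arc 3: start y=0.000, vy=3.702 → t=0.740, apex=0.685, x_land=57.753, impact vy=-3.702
  bounce: vy ← 0.48·3.702 = 1.777
Arc 4: start y=0.000, vy=1.777 → t=0.355, apex=0.158, x_land=61.779, impact vy=-1.777
  bounce: vy ← 0.48·1.777 = 0.853
Arc 5: start y=0.000, vy=0.853 → t=0.171, apex=0.036, x_land=63.712, impact vy=-0.853
  bounce: vy ← 0.48·0.853 = 0.409
Arc 6: start y=0.000, vy=0.409 → t=0.082, apex=0.008, x_land=64.639, impact vy=-0.409
  bounce: vy ← 0.48·0.409 = 0.197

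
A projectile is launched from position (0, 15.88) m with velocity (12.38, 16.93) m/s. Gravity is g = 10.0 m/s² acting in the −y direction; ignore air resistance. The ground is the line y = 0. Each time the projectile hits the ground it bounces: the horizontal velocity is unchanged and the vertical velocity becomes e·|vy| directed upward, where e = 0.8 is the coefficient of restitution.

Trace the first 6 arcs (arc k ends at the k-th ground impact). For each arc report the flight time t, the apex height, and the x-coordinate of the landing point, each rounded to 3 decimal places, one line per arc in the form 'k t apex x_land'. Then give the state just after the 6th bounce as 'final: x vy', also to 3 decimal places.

Arc 1: start y=15.880, vy=16.930 → t=4.151, apex=30.211, x_land=51.391, impact vy=-24.581
  bounce: vy ← 0.8·24.581 = 19.665
Arc 2: start y=0.000, vy=19.665 → t=3.933, apex=19.335, x_land=100.081, impact vy=-19.665
  bounce: vy ← 0.8·19.665 = 15.732
Arc 3: start y=0.000, vy=15.732 → t=3.146, apex=12.375, x_land=139.033, impact vy=-15.732
  bounce: vy ← 0.8·15.732 = 12.585
Arc 4: start y=0.000, vy=12.585 → t=2.517, apex=7.920, x_land=170.194, impact vy=-12.585
  bounce: vy ← 0.8·12.585 = 10.068
Arc 5: start y=0.000, vy=10.068 → t=2.014, apex=5.069, x_land=195.124, impact vy=-10.068
  bounce: vy ← 0.8·10.068 = 8.055
Arc 6: start y=0.000, vy=8.055 → t=1.611, apex=3.244, x_land=215.067, impact vy=-8.055
  bounce: vy ← 0.8·8.055 = 6.444

1 4.151 30.211 51.391
2 3.933 19.335 100.081
3 3.146 12.375 139.033
4 2.517 7.920 170.194
5 2.014 5.069 195.124
6 1.611 3.244 215.067
final: 215.067 6.444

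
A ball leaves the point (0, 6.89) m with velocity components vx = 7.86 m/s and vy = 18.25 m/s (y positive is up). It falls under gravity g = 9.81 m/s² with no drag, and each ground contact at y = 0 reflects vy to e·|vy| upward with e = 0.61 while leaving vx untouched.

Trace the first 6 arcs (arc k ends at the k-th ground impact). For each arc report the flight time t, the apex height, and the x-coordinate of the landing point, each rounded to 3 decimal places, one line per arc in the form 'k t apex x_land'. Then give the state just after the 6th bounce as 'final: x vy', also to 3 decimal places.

1 4.066 23.866 31.960
2 2.691 8.880 53.112
3 1.642 3.304 66.015
4 1.001 1.230 73.885
5 0.611 0.458 78.686
6 0.373 0.170 81.615
final: 81.615 1.115

Arc 1: start y=6.890, vy=18.250 → t=4.066, apex=23.866, x_land=31.960, impact vy=-21.639
  bounce: vy ← 0.61·21.639 = 13.200
Arc 2: start y=0.000, vy=13.200 → t=2.691, apex=8.880, x_land=53.112, impact vy=-13.200
  bounce: vy ← 0.61·13.200 = 8.052
Arc 3: start y=0.000, vy=8.052 → t=1.642, apex=3.304, x_land=66.015, impact vy=-8.052
  bounce: vy ← 0.61·8.052 = 4.912
Arc 4: start y=0.000, vy=4.912 → t=1.001, apex=1.230, x_land=73.885, impact vy=-4.912
  bounce: vy ← 0.61·4.912 = 2.996
Arc 5: start y=0.000, vy=2.996 → t=0.611, apex=0.458, x_land=78.686, impact vy=-2.996
  bounce: vy ← 0.61·2.996 = 1.828
Arc 6: start y=0.000, vy=1.828 → t=0.373, apex=0.170, x_land=81.615, impact vy=-1.828
  bounce: vy ← 0.61·1.828 = 1.115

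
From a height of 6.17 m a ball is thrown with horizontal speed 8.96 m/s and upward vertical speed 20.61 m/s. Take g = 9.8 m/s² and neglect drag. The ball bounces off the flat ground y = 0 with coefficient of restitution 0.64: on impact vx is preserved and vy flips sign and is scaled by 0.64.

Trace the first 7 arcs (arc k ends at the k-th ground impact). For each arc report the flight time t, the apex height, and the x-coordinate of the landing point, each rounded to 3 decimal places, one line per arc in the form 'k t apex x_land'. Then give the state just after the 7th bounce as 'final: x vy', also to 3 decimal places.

1 4.487 27.842 40.201
2 3.051 11.404 67.540
3 1.953 4.671 85.036
4 1.250 1.913 96.234
5 0.800 0.784 103.400
6 0.512 0.321 107.987
7 0.328 0.131 110.922
final: 110.922 1.027

Arc 1: start y=6.170, vy=20.610 → t=4.487, apex=27.842, x_land=40.201, impact vy=-23.360
  bounce: vy ← 0.64·23.360 = 14.951
Arc 2: start y=0.000, vy=14.951 → t=3.051, apex=11.404, x_land=67.540, impact vy=-14.951
  bounce: vy ← 0.64·14.951 = 9.568
Arc 3: start y=0.000, vy=9.568 → t=1.953, apex=4.671, x_land=85.036, impact vy=-9.568
  bounce: vy ← 0.64·9.568 = 6.124
Arc 4: start y=0.000, vy=6.124 → t=1.250, apex=1.913, x_land=96.234, impact vy=-6.124
  bounce: vy ← 0.64·6.124 = 3.919
Arc 5: start y=0.000, vy=3.919 → t=0.800, apex=0.784, x_land=103.400, impact vy=-3.919
  bounce: vy ← 0.64·3.919 = 2.508
Arc 6: start y=0.000, vy=2.508 → t=0.512, apex=0.321, x_land=107.987, impact vy=-2.508
  bounce: vy ← 0.64·2.508 = 1.605
Arc 7: start y=0.000, vy=1.605 → t=0.328, apex=0.131, x_land=110.922, impact vy=-1.605
  bounce: vy ← 0.64·1.605 = 1.027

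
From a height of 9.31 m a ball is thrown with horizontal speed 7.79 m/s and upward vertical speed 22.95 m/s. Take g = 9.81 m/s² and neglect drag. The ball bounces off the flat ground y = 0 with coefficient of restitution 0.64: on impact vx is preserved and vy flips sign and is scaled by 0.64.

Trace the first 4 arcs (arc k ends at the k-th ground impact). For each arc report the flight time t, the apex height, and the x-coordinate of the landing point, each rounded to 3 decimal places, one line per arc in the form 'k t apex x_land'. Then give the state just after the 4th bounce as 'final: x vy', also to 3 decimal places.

1 5.054 36.155 39.374
2 3.475 14.809 66.446
3 2.224 6.066 83.771
4 1.423 2.485 94.860
final: 94.860 4.468

Arc 1: start y=9.310, vy=22.950 → t=5.054, apex=36.155, x_land=39.374, impact vy=-26.634
  bounce: vy ← 0.64·26.634 = 17.046
Arc 2: start y=0.000, vy=17.046 → t=3.475, apex=14.809, x_land=66.446, impact vy=-17.046
  bounce: vy ← 0.64·17.046 = 10.909
Arc 3: start y=0.000, vy=10.909 → t=2.224, apex=6.066, x_land=83.771, impact vy=-10.909
  bounce: vy ← 0.64·10.909 = 6.982
Arc 4: start y=0.000, vy=6.982 → t=1.423, apex=2.485, x_land=94.860, impact vy=-6.982
  bounce: vy ← 0.64·6.982 = 4.468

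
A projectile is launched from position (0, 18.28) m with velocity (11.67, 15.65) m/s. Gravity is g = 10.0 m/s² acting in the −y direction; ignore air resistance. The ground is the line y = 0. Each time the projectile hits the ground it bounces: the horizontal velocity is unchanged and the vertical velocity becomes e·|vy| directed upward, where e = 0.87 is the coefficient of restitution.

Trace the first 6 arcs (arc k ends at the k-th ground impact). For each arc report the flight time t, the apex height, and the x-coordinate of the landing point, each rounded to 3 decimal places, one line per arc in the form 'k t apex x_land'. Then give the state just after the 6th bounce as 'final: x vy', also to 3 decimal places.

1 4.036 30.526 47.099
2 4.299 23.105 97.272
3 3.740 17.488 140.922
4 3.254 13.237 178.898
5 2.831 10.019 211.938
6 2.463 7.583 240.682
final: 240.682 10.714

Arc 1: start y=18.280, vy=15.650 → t=4.036, apex=30.526, x_land=47.099, impact vy=-24.709
  bounce: vy ← 0.87·24.709 = 21.497
Arc 2: start y=0.000, vy=21.497 → t=4.299, apex=23.105, x_land=97.272, impact vy=-21.497
  bounce: vy ← 0.87·21.497 = 18.702
Arc 3: start y=0.000, vy=18.702 → t=3.740, apex=17.488, x_land=140.922, impact vy=-18.702
  bounce: vy ← 0.87·18.702 = 16.271
Arc 4: start y=0.000, vy=16.271 → t=3.254, apex=13.237, x_land=178.898, impact vy=-16.271
  bounce: vy ← 0.87·16.271 = 14.156
Arc 5: start y=0.000, vy=14.156 → t=2.831, apex=10.019, x_land=211.938, impact vy=-14.156
  bounce: vy ← 0.87·14.156 = 12.315
Arc 6: start y=0.000, vy=12.315 → t=2.463, apex=7.583, x_land=240.682, impact vy=-12.315
  bounce: vy ← 0.87·12.315 = 10.714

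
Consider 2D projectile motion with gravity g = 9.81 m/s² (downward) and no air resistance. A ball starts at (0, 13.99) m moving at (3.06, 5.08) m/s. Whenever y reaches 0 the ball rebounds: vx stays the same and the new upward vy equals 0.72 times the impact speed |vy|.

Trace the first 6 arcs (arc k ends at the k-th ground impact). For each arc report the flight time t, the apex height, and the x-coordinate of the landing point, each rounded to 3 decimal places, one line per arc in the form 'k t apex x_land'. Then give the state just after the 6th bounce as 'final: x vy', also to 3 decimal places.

Arc 1: start y=13.990, vy=5.080 → t=2.284, apex=15.305, x_land=6.990, impact vy=-17.329
  bounce: vy ← 0.72·17.329 = 12.477
Arc 2: start y=0.000, vy=12.477 → t=2.544, apex=7.934, x_land=14.774, impact vy=-12.477
  bounce: vy ← 0.72·12.477 = 8.983
Arc 3: start y=0.000, vy=8.983 → t=1.831, apex=4.113, x_land=20.378, impact vy=-8.983
  bounce: vy ← 0.72·8.983 = 6.468
Arc 4: start y=0.000, vy=6.468 → t=1.319, apex=2.132, x_land=24.413, impact vy=-6.468
  bounce: vy ← 0.72·6.468 = 4.657
Arc 5: start y=0.000, vy=4.657 → t=0.949, apex=1.105, x_land=27.318, impact vy=-4.657
  bounce: vy ← 0.72·4.657 = 3.353
Arc 6: start y=0.000, vy=3.353 → t=0.684, apex=0.573, x_land=29.410, impact vy=-3.353
  bounce: vy ← 0.72·3.353 = 2.414

1 2.284 15.305 6.990
2 2.544 7.934 14.774
3 1.831 4.113 20.378
4 1.319 2.132 24.413
5 0.949 1.105 27.318
6 0.684 0.573 29.410
final: 29.410 2.414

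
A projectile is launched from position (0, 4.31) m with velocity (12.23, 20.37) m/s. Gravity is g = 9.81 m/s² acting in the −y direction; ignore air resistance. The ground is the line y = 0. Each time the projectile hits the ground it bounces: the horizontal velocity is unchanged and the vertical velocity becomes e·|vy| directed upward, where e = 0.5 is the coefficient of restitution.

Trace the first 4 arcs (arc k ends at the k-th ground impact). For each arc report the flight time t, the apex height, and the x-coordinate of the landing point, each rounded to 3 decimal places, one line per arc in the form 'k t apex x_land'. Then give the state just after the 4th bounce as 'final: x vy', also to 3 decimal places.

Arc 1: start y=4.310, vy=20.370 → t=4.355, apex=25.459, x_land=53.258, impact vy=-22.349
  bounce: vy ← 0.5·22.349 = 11.175
Arc 2: start y=0.000, vy=11.175 → t=2.278, apex=6.365, x_land=81.121, impact vy=-11.175
  bounce: vy ← 0.5·11.175 = 5.587
Arc 3: start y=0.000, vy=5.587 → t=1.139, apex=1.591, x_land=95.052, impact vy=-5.587
  bounce: vy ← 0.5·5.587 = 2.794
Arc 4: start y=0.000, vy=2.794 → t=0.570, apex=0.398, x_land=102.018, impact vy=-2.794
  bounce: vy ← 0.5·2.794 = 1.397

1 4.355 25.459 53.258
2 2.278 6.365 81.121
3 1.139 1.591 95.052
4 0.570 0.398 102.018
final: 102.018 1.397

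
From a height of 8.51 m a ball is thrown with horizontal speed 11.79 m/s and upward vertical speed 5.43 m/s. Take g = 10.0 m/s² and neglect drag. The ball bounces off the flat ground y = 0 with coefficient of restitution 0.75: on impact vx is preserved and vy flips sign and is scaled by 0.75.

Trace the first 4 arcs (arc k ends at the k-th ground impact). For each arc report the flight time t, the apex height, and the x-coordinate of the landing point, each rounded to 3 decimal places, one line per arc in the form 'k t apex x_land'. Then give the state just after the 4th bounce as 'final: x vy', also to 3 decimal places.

Arc 1: start y=8.510, vy=5.430 → t=1.956, apex=9.984, x_land=23.062, impact vy=-14.131
  bounce: vy ← 0.75·14.131 = 10.598
Arc 2: start y=0.000, vy=10.598 → t=2.120, apex=5.616, x_land=48.053, impact vy=-10.598
  bounce: vy ← 0.75·10.598 = 7.949
Arc 3: start y=0.000, vy=7.949 → t=1.590, apex=3.159, x_land=66.796, impact vy=-7.949
  bounce: vy ← 0.75·7.949 = 5.962
Arc 4: start y=0.000, vy=5.962 → t=1.192, apex=1.777, x_land=80.853, impact vy=-5.962
  bounce: vy ← 0.75·5.962 = 4.471

1 1.956 9.984 23.062
2 2.120 5.616 48.053
3 1.590 3.159 66.796
4 1.192 1.777 80.853
final: 80.853 4.471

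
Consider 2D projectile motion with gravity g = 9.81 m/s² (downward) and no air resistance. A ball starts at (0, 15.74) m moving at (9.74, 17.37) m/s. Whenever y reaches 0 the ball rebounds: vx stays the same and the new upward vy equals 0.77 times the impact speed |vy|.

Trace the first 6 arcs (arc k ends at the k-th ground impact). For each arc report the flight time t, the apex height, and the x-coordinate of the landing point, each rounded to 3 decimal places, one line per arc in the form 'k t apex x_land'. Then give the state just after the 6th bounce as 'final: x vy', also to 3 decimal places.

Arc 1: start y=15.740, vy=17.370 → t=4.289, apex=31.118, x_land=41.779, impact vy=-24.709
  bounce: vy ← 0.77·24.709 = 19.026
Arc 2: start y=0.000, vy=19.026 → t=3.879, apex=18.450, x_land=79.559, impact vy=-19.026
  bounce: vy ← 0.77·19.026 = 14.650
Arc 3: start y=0.000, vy=14.650 → t=2.987, apex=10.939, x_land=108.650, impact vy=-14.650
  bounce: vy ← 0.77·14.650 = 11.280
Arc 4: start y=0.000, vy=11.280 → t=2.300, apex=6.486, x_land=131.050, impact vy=-11.280
  bounce: vy ← 0.77·11.280 = 8.686
Arc 5: start y=0.000, vy=8.686 → t=1.771, apex=3.845, x_land=148.298, impact vy=-8.686
  bounce: vy ← 0.77·8.686 = 6.688
Arc 6: start y=0.000, vy=6.688 → t=1.364, apex=2.280, x_land=161.579, impact vy=-6.688
  bounce: vy ← 0.77·6.688 = 5.150

1 4.289 31.118 41.779
2 3.879 18.450 79.559
3 2.987 10.939 108.650
4 2.300 6.486 131.050
5 1.771 3.845 148.298
6 1.364 2.280 161.579
final: 161.579 5.150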